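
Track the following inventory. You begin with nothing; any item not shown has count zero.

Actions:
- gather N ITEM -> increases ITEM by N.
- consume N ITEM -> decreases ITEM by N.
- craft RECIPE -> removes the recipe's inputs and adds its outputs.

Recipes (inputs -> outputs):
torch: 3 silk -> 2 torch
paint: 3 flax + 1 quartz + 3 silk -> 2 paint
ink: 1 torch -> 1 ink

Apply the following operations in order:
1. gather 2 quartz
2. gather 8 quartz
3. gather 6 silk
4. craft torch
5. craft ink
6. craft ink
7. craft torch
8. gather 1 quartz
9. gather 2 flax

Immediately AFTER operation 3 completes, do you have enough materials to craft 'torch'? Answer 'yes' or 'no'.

Answer: yes

Derivation:
After 1 (gather 2 quartz): quartz=2
After 2 (gather 8 quartz): quartz=10
After 3 (gather 6 silk): quartz=10 silk=6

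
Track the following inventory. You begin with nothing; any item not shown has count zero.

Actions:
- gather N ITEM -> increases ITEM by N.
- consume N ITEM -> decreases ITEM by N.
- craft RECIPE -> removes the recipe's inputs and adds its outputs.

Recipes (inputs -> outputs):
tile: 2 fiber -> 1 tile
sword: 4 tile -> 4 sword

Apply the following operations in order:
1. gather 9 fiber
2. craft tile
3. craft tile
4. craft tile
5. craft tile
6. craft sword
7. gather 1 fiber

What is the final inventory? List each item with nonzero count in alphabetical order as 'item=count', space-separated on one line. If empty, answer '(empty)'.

Answer: fiber=2 sword=4

Derivation:
After 1 (gather 9 fiber): fiber=9
After 2 (craft tile): fiber=7 tile=1
After 3 (craft tile): fiber=5 tile=2
After 4 (craft tile): fiber=3 tile=3
After 5 (craft tile): fiber=1 tile=4
After 6 (craft sword): fiber=1 sword=4
After 7 (gather 1 fiber): fiber=2 sword=4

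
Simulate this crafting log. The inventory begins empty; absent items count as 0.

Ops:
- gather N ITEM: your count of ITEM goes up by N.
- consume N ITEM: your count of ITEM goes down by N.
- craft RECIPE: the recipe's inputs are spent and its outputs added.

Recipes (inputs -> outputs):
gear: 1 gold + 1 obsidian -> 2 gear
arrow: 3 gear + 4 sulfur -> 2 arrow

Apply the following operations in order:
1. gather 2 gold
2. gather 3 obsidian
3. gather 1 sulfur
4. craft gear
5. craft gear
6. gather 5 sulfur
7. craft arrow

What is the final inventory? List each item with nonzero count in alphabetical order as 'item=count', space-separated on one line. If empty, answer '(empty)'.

After 1 (gather 2 gold): gold=2
After 2 (gather 3 obsidian): gold=2 obsidian=3
After 3 (gather 1 sulfur): gold=2 obsidian=3 sulfur=1
After 4 (craft gear): gear=2 gold=1 obsidian=2 sulfur=1
After 5 (craft gear): gear=4 obsidian=1 sulfur=1
After 6 (gather 5 sulfur): gear=4 obsidian=1 sulfur=6
After 7 (craft arrow): arrow=2 gear=1 obsidian=1 sulfur=2

Answer: arrow=2 gear=1 obsidian=1 sulfur=2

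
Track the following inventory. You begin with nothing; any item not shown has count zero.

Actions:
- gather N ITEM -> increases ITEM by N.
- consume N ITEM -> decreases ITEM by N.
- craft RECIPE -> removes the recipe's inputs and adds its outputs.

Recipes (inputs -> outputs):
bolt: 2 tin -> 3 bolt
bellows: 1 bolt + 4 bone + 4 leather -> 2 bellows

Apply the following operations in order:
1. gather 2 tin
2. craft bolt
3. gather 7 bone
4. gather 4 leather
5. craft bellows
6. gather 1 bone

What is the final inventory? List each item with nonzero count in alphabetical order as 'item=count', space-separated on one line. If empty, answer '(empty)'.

After 1 (gather 2 tin): tin=2
After 2 (craft bolt): bolt=3
After 3 (gather 7 bone): bolt=3 bone=7
After 4 (gather 4 leather): bolt=3 bone=7 leather=4
After 5 (craft bellows): bellows=2 bolt=2 bone=3
After 6 (gather 1 bone): bellows=2 bolt=2 bone=4

Answer: bellows=2 bolt=2 bone=4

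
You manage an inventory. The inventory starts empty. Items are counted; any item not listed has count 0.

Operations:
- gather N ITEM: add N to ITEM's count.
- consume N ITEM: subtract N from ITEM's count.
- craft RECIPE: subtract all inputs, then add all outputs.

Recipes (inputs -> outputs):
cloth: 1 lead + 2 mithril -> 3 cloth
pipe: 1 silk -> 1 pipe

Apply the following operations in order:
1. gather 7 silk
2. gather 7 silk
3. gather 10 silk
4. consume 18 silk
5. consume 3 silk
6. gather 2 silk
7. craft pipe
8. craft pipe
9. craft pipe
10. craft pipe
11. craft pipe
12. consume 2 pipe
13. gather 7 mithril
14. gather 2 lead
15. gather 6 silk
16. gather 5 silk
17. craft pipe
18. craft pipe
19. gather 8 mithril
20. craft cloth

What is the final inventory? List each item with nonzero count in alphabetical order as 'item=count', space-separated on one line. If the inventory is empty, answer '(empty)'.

Answer: cloth=3 lead=1 mithril=13 pipe=5 silk=9

Derivation:
After 1 (gather 7 silk): silk=7
After 2 (gather 7 silk): silk=14
After 3 (gather 10 silk): silk=24
After 4 (consume 18 silk): silk=6
After 5 (consume 3 silk): silk=3
After 6 (gather 2 silk): silk=5
After 7 (craft pipe): pipe=1 silk=4
After 8 (craft pipe): pipe=2 silk=3
After 9 (craft pipe): pipe=3 silk=2
After 10 (craft pipe): pipe=4 silk=1
After 11 (craft pipe): pipe=5
After 12 (consume 2 pipe): pipe=3
After 13 (gather 7 mithril): mithril=7 pipe=3
After 14 (gather 2 lead): lead=2 mithril=7 pipe=3
After 15 (gather 6 silk): lead=2 mithril=7 pipe=3 silk=6
After 16 (gather 5 silk): lead=2 mithril=7 pipe=3 silk=11
After 17 (craft pipe): lead=2 mithril=7 pipe=4 silk=10
After 18 (craft pipe): lead=2 mithril=7 pipe=5 silk=9
After 19 (gather 8 mithril): lead=2 mithril=15 pipe=5 silk=9
After 20 (craft cloth): cloth=3 lead=1 mithril=13 pipe=5 silk=9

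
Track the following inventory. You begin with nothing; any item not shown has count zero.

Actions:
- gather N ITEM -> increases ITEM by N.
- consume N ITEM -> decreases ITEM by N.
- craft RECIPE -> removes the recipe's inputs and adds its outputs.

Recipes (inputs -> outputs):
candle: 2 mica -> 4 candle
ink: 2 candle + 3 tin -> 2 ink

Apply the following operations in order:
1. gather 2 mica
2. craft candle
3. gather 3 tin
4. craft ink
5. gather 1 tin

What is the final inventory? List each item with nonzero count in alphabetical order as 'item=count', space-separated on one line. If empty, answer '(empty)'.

After 1 (gather 2 mica): mica=2
After 2 (craft candle): candle=4
After 3 (gather 3 tin): candle=4 tin=3
After 4 (craft ink): candle=2 ink=2
After 5 (gather 1 tin): candle=2 ink=2 tin=1

Answer: candle=2 ink=2 tin=1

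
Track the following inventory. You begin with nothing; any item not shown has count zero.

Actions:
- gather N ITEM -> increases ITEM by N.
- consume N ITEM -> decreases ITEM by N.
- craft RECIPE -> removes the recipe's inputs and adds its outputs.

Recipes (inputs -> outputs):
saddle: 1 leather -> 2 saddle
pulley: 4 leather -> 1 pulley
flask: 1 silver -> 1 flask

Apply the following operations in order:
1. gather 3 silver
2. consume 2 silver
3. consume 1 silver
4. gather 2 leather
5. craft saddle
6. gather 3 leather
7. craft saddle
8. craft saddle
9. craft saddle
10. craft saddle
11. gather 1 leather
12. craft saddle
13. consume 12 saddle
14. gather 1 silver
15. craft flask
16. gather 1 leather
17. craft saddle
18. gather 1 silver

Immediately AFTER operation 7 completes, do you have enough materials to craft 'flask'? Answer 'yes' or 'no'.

After 1 (gather 3 silver): silver=3
After 2 (consume 2 silver): silver=1
After 3 (consume 1 silver): (empty)
After 4 (gather 2 leather): leather=2
After 5 (craft saddle): leather=1 saddle=2
After 6 (gather 3 leather): leather=4 saddle=2
After 7 (craft saddle): leather=3 saddle=4

Answer: no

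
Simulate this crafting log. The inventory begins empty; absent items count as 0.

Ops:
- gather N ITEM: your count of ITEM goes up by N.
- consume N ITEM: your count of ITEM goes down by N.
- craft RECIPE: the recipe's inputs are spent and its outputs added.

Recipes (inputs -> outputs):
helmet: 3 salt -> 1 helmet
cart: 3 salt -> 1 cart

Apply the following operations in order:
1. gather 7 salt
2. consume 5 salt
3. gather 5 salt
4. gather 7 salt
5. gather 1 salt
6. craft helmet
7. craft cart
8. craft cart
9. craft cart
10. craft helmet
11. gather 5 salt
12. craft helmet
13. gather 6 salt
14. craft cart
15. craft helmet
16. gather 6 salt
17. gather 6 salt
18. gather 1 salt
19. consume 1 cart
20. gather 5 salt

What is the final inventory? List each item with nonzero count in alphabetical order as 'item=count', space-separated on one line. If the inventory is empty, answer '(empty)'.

After 1 (gather 7 salt): salt=7
After 2 (consume 5 salt): salt=2
After 3 (gather 5 salt): salt=7
After 4 (gather 7 salt): salt=14
After 5 (gather 1 salt): salt=15
After 6 (craft helmet): helmet=1 salt=12
After 7 (craft cart): cart=1 helmet=1 salt=9
After 8 (craft cart): cart=2 helmet=1 salt=6
After 9 (craft cart): cart=3 helmet=1 salt=3
After 10 (craft helmet): cart=3 helmet=2
After 11 (gather 5 salt): cart=3 helmet=2 salt=5
After 12 (craft helmet): cart=3 helmet=3 salt=2
After 13 (gather 6 salt): cart=3 helmet=3 salt=8
After 14 (craft cart): cart=4 helmet=3 salt=5
After 15 (craft helmet): cart=4 helmet=4 salt=2
After 16 (gather 6 salt): cart=4 helmet=4 salt=8
After 17 (gather 6 salt): cart=4 helmet=4 salt=14
After 18 (gather 1 salt): cart=4 helmet=4 salt=15
After 19 (consume 1 cart): cart=3 helmet=4 salt=15
After 20 (gather 5 salt): cart=3 helmet=4 salt=20

Answer: cart=3 helmet=4 salt=20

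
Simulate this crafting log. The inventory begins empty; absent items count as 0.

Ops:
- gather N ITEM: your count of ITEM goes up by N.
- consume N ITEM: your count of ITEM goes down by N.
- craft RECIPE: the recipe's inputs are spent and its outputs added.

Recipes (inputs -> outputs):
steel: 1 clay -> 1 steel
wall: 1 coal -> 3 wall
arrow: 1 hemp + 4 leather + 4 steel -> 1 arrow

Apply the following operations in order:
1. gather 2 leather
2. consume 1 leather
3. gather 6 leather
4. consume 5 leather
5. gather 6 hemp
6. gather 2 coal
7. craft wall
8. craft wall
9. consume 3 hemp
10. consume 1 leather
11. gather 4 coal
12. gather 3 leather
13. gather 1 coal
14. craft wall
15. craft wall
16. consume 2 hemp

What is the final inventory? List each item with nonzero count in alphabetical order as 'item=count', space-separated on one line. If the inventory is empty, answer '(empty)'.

Answer: coal=3 hemp=1 leather=4 wall=12

Derivation:
After 1 (gather 2 leather): leather=2
After 2 (consume 1 leather): leather=1
After 3 (gather 6 leather): leather=7
After 4 (consume 5 leather): leather=2
After 5 (gather 6 hemp): hemp=6 leather=2
After 6 (gather 2 coal): coal=2 hemp=6 leather=2
After 7 (craft wall): coal=1 hemp=6 leather=2 wall=3
After 8 (craft wall): hemp=6 leather=2 wall=6
After 9 (consume 3 hemp): hemp=3 leather=2 wall=6
After 10 (consume 1 leather): hemp=3 leather=1 wall=6
After 11 (gather 4 coal): coal=4 hemp=3 leather=1 wall=6
After 12 (gather 3 leather): coal=4 hemp=3 leather=4 wall=6
After 13 (gather 1 coal): coal=5 hemp=3 leather=4 wall=6
After 14 (craft wall): coal=4 hemp=3 leather=4 wall=9
After 15 (craft wall): coal=3 hemp=3 leather=4 wall=12
After 16 (consume 2 hemp): coal=3 hemp=1 leather=4 wall=12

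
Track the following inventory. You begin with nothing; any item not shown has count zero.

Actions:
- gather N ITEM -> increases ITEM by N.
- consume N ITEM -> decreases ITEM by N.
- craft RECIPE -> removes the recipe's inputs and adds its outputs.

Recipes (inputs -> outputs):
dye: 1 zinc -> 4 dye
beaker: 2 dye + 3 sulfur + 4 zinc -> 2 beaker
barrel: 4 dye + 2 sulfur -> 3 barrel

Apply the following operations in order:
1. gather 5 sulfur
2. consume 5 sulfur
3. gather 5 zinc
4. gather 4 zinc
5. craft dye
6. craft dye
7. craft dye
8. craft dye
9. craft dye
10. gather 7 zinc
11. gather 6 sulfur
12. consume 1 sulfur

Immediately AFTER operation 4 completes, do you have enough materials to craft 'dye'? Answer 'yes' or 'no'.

After 1 (gather 5 sulfur): sulfur=5
After 2 (consume 5 sulfur): (empty)
After 3 (gather 5 zinc): zinc=5
After 4 (gather 4 zinc): zinc=9

Answer: yes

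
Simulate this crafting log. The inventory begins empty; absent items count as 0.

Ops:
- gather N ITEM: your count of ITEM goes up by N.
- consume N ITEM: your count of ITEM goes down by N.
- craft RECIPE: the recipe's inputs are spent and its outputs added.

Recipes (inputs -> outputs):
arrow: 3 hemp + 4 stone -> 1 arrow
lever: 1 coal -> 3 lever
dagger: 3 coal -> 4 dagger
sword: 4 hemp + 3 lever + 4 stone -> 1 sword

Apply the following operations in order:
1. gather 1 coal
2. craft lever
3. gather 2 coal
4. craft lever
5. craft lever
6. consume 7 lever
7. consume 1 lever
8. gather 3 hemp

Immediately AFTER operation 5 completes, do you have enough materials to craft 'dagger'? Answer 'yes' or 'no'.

After 1 (gather 1 coal): coal=1
After 2 (craft lever): lever=3
After 3 (gather 2 coal): coal=2 lever=3
After 4 (craft lever): coal=1 lever=6
After 5 (craft lever): lever=9

Answer: no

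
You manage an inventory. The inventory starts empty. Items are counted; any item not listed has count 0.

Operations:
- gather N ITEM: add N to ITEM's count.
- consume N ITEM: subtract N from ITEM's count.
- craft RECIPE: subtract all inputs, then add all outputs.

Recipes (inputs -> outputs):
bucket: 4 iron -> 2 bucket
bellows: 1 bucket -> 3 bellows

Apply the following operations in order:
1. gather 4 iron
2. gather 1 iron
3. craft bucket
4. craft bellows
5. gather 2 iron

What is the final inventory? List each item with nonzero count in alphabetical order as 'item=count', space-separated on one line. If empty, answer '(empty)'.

After 1 (gather 4 iron): iron=4
After 2 (gather 1 iron): iron=5
After 3 (craft bucket): bucket=2 iron=1
After 4 (craft bellows): bellows=3 bucket=1 iron=1
After 5 (gather 2 iron): bellows=3 bucket=1 iron=3

Answer: bellows=3 bucket=1 iron=3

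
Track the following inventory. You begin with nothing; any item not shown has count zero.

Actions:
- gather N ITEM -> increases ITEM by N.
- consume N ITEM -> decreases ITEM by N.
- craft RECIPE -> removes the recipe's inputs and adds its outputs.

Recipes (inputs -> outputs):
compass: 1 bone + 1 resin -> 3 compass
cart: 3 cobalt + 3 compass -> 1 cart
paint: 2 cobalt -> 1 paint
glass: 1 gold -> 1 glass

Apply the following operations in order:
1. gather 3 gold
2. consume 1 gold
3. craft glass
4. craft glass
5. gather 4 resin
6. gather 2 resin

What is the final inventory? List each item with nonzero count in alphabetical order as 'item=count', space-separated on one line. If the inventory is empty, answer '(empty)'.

Answer: glass=2 resin=6

Derivation:
After 1 (gather 3 gold): gold=3
After 2 (consume 1 gold): gold=2
After 3 (craft glass): glass=1 gold=1
After 4 (craft glass): glass=2
After 5 (gather 4 resin): glass=2 resin=4
After 6 (gather 2 resin): glass=2 resin=6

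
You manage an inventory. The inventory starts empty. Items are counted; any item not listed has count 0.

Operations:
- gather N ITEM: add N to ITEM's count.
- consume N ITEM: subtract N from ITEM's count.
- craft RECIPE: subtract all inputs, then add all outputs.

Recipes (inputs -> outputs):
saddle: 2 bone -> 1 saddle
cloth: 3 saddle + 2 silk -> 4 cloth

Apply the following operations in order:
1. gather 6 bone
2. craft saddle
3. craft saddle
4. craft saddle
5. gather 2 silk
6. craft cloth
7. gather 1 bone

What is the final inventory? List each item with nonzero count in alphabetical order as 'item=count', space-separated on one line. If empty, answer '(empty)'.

Answer: bone=1 cloth=4

Derivation:
After 1 (gather 6 bone): bone=6
After 2 (craft saddle): bone=4 saddle=1
After 3 (craft saddle): bone=2 saddle=2
After 4 (craft saddle): saddle=3
After 5 (gather 2 silk): saddle=3 silk=2
After 6 (craft cloth): cloth=4
After 7 (gather 1 bone): bone=1 cloth=4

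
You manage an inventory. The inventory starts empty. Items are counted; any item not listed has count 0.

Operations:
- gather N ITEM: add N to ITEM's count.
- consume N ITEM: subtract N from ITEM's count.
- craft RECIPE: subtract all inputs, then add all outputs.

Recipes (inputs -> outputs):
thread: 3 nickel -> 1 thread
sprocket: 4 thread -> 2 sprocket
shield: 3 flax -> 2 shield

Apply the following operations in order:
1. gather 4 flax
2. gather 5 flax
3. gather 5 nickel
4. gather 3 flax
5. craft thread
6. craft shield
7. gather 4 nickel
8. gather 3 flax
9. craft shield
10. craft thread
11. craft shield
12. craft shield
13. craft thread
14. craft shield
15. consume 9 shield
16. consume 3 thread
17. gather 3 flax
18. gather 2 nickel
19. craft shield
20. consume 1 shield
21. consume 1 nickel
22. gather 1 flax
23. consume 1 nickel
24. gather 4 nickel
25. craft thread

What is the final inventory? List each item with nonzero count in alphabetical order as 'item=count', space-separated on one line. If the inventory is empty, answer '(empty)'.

Answer: flax=1 nickel=1 shield=2 thread=1

Derivation:
After 1 (gather 4 flax): flax=4
After 2 (gather 5 flax): flax=9
After 3 (gather 5 nickel): flax=9 nickel=5
After 4 (gather 3 flax): flax=12 nickel=5
After 5 (craft thread): flax=12 nickel=2 thread=1
After 6 (craft shield): flax=9 nickel=2 shield=2 thread=1
After 7 (gather 4 nickel): flax=9 nickel=6 shield=2 thread=1
After 8 (gather 3 flax): flax=12 nickel=6 shield=2 thread=1
After 9 (craft shield): flax=9 nickel=6 shield=4 thread=1
After 10 (craft thread): flax=9 nickel=3 shield=4 thread=2
After 11 (craft shield): flax=6 nickel=3 shield=6 thread=2
After 12 (craft shield): flax=3 nickel=3 shield=8 thread=2
After 13 (craft thread): flax=3 shield=8 thread=3
After 14 (craft shield): shield=10 thread=3
After 15 (consume 9 shield): shield=1 thread=3
After 16 (consume 3 thread): shield=1
After 17 (gather 3 flax): flax=3 shield=1
After 18 (gather 2 nickel): flax=3 nickel=2 shield=1
After 19 (craft shield): nickel=2 shield=3
After 20 (consume 1 shield): nickel=2 shield=2
After 21 (consume 1 nickel): nickel=1 shield=2
After 22 (gather 1 flax): flax=1 nickel=1 shield=2
After 23 (consume 1 nickel): flax=1 shield=2
After 24 (gather 4 nickel): flax=1 nickel=4 shield=2
After 25 (craft thread): flax=1 nickel=1 shield=2 thread=1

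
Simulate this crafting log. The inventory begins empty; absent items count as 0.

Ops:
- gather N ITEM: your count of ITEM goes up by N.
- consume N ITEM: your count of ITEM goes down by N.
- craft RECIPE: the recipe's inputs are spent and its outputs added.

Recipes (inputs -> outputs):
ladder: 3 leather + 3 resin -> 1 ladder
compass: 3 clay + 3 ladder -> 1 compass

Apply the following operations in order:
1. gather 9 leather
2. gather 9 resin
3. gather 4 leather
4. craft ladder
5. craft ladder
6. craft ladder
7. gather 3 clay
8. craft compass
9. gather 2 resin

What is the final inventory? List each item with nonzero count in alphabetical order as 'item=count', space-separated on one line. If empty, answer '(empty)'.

Answer: compass=1 leather=4 resin=2

Derivation:
After 1 (gather 9 leather): leather=9
After 2 (gather 9 resin): leather=9 resin=9
After 3 (gather 4 leather): leather=13 resin=9
After 4 (craft ladder): ladder=1 leather=10 resin=6
After 5 (craft ladder): ladder=2 leather=7 resin=3
After 6 (craft ladder): ladder=3 leather=4
After 7 (gather 3 clay): clay=3 ladder=3 leather=4
After 8 (craft compass): compass=1 leather=4
After 9 (gather 2 resin): compass=1 leather=4 resin=2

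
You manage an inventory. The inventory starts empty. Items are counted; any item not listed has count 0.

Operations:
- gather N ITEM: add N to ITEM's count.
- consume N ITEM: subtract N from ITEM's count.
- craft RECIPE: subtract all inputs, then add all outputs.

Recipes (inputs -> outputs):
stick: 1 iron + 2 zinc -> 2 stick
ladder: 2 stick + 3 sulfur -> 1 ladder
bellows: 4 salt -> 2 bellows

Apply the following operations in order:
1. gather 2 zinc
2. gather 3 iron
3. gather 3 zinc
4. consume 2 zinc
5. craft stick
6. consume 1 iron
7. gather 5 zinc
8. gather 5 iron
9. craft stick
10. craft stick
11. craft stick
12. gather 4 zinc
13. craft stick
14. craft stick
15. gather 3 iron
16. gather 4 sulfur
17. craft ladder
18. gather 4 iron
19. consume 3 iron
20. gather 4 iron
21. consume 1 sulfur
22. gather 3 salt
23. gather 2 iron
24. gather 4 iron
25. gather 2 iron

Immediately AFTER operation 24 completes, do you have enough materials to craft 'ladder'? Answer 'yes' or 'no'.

After 1 (gather 2 zinc): zinc=2
After 2 (gather 3 iron): iron=3 zinc=2
After 3 (gather 3 zinc): iron=3 zinc=5
After 4 (consume 2 zinc): iron=3 zinc=3
After 5 (craft stick): iron=2 stick=2 zinc=1
After 6 (consume 1 iron): iron=1 stick=2 zinc=1
After 7 (gather 5 zinc): iron=1 stick=2 zinc=6
After 8 (gather 5 iron): iron=6 stick=2 zinc=6
After 9 (craft stick): iron=5 stick=4 zinc=4
After 10 (craft stick): iron=4 stick=6 zinc=2
After 11 (craft stick): iron=3 stick=8
After 12 (gather 4 zinc): iron=3 stick=8 zinc=4
After 13 (craft stick): iron=2 stick=10 zinc=2
After 14 (craft stick): iron=1 stick=12
After 15 (gather 3 iron): iron=4 stick=12
After 16 (gather 4 sulfur): iron=4 stick=12 sulfur=4
After 17 (craft ladder): iron=4 ladder=1 stick=10 sulfur=1
After 18 (gather 4 iron): iron=8 ladder=1 stick=10 sulfur=1
After 19 (consume 3 iron): iron=5 ladder=1 stick=10 sulfur=1
After 20 (gather 4 iron): iron=9 ladder=1 stick=10 sulfur=1
After 21 (consume 1 sulfur): iron=9 ladder=1 stick=10
After 22 (gather 3 salt): iron=9 ladder=1 salt=3 stick=10
After 23 (gather 2 iron): iron=11 ladder=1 salt=3 stick=10
After 24 (gather 4 iron): iron=15 ladder=1 salt=3 stick=10

Answer: no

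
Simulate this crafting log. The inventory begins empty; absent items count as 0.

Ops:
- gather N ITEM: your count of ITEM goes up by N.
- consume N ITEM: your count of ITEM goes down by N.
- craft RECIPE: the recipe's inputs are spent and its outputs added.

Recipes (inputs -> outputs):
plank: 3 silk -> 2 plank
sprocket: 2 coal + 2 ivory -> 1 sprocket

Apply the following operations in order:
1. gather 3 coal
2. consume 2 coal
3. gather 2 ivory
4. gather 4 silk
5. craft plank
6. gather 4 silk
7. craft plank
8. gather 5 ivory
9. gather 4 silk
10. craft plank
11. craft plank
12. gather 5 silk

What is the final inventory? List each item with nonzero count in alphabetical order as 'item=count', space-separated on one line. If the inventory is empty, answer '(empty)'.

Answer: coal=1 ivory=7 plank=8 silk=5

Derivation:
After 1 (gather 3 coal): coal=3
After 2 (consume 2 coal): coal=1
After 3 (gather 2 ivory): coal=1 ivory=2
After 4 (gather 4 silk): coal=1 ivory=2 silk=4
After 5 (craft plank): coal=1 ivory=2 plank=2 silk=1
After 6 (gather 4 silk): coal=1 ivory=2 plank=2 silk=5
After 7 (craft plank): coal=1 ivory=2 plank=4 silk=2
After 8 (gather 5 ivory): coal=1 ivory=7 plank=4 silk=2
After 9 (gather 4 silk): coal=1 ivory=7 plank=4 silk=6
After 10 (craft plank): coal=1 ivory=7 plank=6 silk=3
After 11 (craft plank): coal=1 ivory=7 plank=8
After 12 (gather 5 silk): coal=1 ivory=7 plank=8 silk=5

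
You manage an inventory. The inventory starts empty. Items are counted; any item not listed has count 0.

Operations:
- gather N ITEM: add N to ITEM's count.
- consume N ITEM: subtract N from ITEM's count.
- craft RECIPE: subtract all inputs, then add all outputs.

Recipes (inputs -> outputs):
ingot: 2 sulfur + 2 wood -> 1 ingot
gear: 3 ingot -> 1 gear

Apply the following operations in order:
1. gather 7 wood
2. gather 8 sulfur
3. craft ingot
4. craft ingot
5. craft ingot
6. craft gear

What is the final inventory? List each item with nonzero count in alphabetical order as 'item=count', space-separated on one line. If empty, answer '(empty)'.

After 1 (gather 7 wood): wood=7
After 2 (gather 8 sulfur): sulfur=8 wood=7
After 3 (craft ingot): ingot=1 sulfur=6 wood=5
After 4 (craft ingot): ingot=2 sulfur=4 wood=3
After 5 (craft ingot): ingot=3 sulfur=2 wood=1
After 6 (craft gear): gear=1 sulfur=2 wood=1

Answer: gear=1 sulfur=2 wood=1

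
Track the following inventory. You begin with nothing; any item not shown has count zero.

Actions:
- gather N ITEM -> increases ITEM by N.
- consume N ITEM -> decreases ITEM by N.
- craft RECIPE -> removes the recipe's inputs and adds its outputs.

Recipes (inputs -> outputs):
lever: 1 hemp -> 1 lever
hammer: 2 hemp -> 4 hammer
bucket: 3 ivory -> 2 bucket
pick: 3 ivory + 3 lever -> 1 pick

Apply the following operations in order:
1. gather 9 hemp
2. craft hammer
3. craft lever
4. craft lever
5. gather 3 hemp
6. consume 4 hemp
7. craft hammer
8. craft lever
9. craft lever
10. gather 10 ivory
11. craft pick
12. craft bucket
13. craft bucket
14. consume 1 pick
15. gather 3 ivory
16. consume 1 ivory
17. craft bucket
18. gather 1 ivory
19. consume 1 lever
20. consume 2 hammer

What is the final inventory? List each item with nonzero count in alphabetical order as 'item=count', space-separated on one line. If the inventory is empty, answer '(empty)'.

After 1 (gather 9 hemp): hemp=9
After 2 (craft hammer): hammer=4 hemp=7
After 3 (craft lever): hammer=4 hemp=6 lever=1
After 4 (craft lever): hammer=4 hemp=5 lever=2
After 5 (gather 3 hemp): hammer=4 hemp=8 lever=2
After 6 (consume 4 hemp): hammer=4 hemp=4 lever=2
After 7 (craft hammer): hammer=8 hemp=2 lever=2
After 8 (craft lever): hammer=8 hemp=1 lever=3
After 9 (craft lever): hammer=8 lever=4
After 10 (gather 10 ivory): hammer=8 ivory=10 lever=4
After 11 (craft pick): hammer=8 ivory=7 lever=1 pick=1
After 12 (craft bucket): bucket=2 hammer=8 ivory=4 lever=1 pick=1
After 13 (craft bucket): bucket=4 hammer=8 ivory=1 lever=1 pick=1
After 14 (consume 1 pick): bucket=4 hammer=8 ivory=1 lever=1
After 15 (gather 3 ivory): bucket=4 hammer=8 ivory=4 lever=1
After 16 (consume 1 ivory): bucket=4 hammer=8 ivory=3 lever=1
After 17 (craft bucket): bucket=6 hammer=8 lever=1
After 18 (gather 1 ivory): bucket=6 hammer=8 ivory=1 lever=1
After 19 (consume 1 lever): bucket=6 hammer=8 ivory=1
After 20 (consume 2 hammer): bucket=6 hammer=6 ivory=1

Answer: bucket=6 hammer=6 ivory=1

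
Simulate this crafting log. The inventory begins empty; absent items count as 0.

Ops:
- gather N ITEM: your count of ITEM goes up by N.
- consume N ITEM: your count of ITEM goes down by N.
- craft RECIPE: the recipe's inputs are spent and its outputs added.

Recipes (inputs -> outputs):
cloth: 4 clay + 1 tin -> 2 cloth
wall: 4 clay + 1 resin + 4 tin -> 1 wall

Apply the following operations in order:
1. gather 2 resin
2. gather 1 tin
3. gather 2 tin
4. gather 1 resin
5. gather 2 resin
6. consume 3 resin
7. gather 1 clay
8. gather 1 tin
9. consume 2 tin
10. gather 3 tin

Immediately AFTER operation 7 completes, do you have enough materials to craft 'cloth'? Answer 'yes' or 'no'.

After 1 (gather 2 resin): resin=2
After 2 (gather 1 tin): resin=2 tin=1
After 3 (gather 2 tin): resin=2 tin=3
After 4 (gather 1 resin): resin=3 tin=3
After 5 (gather 2 resin): resin=5 tin=3
After 6 (consume 3 resin): resin=2 tin=3
After 7 (gather 1 clay): clay=1 resin=2 tin=3

Answer: no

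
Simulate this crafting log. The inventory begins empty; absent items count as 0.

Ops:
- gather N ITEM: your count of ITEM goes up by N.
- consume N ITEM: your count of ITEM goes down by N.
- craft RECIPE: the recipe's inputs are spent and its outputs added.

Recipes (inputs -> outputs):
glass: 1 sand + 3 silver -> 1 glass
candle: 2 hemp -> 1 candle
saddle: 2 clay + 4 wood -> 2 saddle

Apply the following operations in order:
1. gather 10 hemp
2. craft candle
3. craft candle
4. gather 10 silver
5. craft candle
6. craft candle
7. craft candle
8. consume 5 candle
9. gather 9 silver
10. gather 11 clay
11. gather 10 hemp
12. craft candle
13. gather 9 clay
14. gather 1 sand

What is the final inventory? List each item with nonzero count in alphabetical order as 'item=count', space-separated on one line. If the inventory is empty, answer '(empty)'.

After 1 (gather 10 hemp): hemp=10
After 2 (craft candle): candle=1 hemp=8
After 3 (craft candle): candle=2 hemp=6
After 4 (gather 10 silver): candle=2 hemp=6 silver=10
After 5 (craft candle): candle=3 hemp=4 silver=10
After 6 (craft candle): candle=4 hemp=2 silver=10
After 7 (craft candle): candle=5 silver=10
After 8 (consume 5 candle): silver=10
After 9 (gather 9 silver): silver=19
After 10 (gather 11 clay): clay=11 silver=19
After 11 (gather 10 hemp): clay=11 hemp=10 silver=19
After 12 (craft candle): candle=1 clay=11 hemp=8 silver=19
After 13 (gather 9 clay): candle=1 clay=20 hemp=8 silver=19
After 14 (gather 1 sand): candle=1 clay=20 hemp=8 sand=1 silver=19

Answer: candle=1 clay=20 hemp=8 sand=1 silver=19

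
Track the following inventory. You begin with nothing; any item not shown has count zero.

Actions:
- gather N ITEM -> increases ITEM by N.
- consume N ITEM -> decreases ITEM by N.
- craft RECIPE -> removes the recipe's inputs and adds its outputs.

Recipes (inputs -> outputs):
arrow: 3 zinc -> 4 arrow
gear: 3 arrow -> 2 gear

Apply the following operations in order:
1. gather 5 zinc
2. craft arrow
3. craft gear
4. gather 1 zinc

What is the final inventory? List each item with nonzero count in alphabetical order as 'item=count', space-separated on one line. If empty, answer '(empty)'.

Answer: arrow=1 gear=2 zinc=3

Derivation:
After 1 (gather 5 zinc): zinc=5
After 2 (craft arrow): arrow=4 zinc=2
After 3 (craft gear): arrow=1 gear=2 zinc=2
After 4 (gather 1 zinc): arrow=1 gear=2 zinc=3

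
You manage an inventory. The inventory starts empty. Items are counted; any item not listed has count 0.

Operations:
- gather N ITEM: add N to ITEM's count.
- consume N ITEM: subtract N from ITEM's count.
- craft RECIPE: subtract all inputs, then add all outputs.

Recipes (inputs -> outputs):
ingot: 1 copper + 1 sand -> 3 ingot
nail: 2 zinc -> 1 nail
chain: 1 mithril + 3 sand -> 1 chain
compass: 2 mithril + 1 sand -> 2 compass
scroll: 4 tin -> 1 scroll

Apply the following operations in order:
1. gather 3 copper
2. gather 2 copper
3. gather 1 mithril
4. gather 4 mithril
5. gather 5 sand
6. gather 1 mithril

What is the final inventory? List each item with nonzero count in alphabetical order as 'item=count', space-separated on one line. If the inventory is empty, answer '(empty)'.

Answer: copper=5 mithril=6 sand=5

Derivation:
After 1 (gather 3 copper): copper=3
After 2 (gather 2 copper): copper=5
After 3 (gather 1 mithril): copper=5 mithril=1
After 4 (gather 4 mithril): copper=5 mithril=5
After 5 (gather 5 sand): copper=5 mithril=5 sand=5
After 6 (gather 1 mithril): copper=5 mithril=6 sand=5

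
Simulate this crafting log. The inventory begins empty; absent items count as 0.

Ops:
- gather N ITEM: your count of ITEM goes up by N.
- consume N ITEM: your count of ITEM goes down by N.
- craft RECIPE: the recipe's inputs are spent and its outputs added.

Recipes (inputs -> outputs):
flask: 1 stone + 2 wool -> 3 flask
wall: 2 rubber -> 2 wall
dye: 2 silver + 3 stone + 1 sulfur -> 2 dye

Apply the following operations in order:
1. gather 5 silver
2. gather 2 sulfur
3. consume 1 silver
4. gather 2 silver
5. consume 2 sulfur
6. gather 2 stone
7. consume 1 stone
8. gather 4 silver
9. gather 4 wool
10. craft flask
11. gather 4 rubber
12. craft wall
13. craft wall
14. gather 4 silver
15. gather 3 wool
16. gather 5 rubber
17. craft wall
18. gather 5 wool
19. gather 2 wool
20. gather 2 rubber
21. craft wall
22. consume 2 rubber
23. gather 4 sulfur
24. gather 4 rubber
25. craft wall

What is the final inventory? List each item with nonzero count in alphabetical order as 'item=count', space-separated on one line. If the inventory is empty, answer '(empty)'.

After 1 (gather 5 silver): silver=5
After 2 (gather 2 sulfur): silver=5 sulfur=2
After 3 (consume 1 silver): silver=4 sulfur=2
After 4 (gather 2 silver): silver=6 sulfur=2
After 5 (consume 2 sulfur): silver=6
After 6 (gather 2 stone): silver=6 stone=2
After 7 (consume 1 stone): silver=6 stone=1
After 8 (gather 4 silver): silver=10 stone=1
After 9 (gather 4 wool): silver=10 stone=1 wool=4
After 10 (craft flask): flask=3 silver=10 wool=2
After 11 (gather 4 rubber): flask=3 rubber=4 silver=10 wool=2
After 12 (craft wall): flask=3 rubber=2 silver=10 wall=2 wool=2
After 13 (craft wall): flask=3 silver=10 wall=4 wool=2
After 14 (gather 4 silver): flask=3 silver=14 wall=4 wool=2
After 15 (gather 3 wool): flask=3 silver=14 wall=4 wool=5
After 16 (gather 5 rubber): flask=3 rubber=5 silver=14 wall=4 wool=5
After 17 (craft wall): flask=3 rubber=3 silver=14 wall=6 wool=5
After 18 (gather 5 wool): flask=3 rubber=3 silver=14 wall=6 wool=10
After 19 (gather 2 wool): flask=3 rubber=3 silver=14 wall=6 wool=12
After 20 (gather 2 rubber): flask=3 rubber=5 silver=14 wall=6 wool=12
After 21 (craft wall): flask=3 rubber=3 silver=14 wall=8 wool=12
After 22 (consume 2 rubber): flask=3 rubber=1 silver=14 wall=8 wool=12
After 23 (gather 4 sulfur): flask=3 rubber=1 silver=14 sulfur=4 wall=8 wool=12
After 24 (gather 4 rubber): flask=3 rubber=5 silver=14 sulfur=4 wall=8 wool=12
After 25 (craft wall): flask=3 rubber=3 silver=14 sulfur=4 wall=10 wool=12

Answer: flask=3 rubber=3 silver=14 sulfur=4 wall=10 wool=12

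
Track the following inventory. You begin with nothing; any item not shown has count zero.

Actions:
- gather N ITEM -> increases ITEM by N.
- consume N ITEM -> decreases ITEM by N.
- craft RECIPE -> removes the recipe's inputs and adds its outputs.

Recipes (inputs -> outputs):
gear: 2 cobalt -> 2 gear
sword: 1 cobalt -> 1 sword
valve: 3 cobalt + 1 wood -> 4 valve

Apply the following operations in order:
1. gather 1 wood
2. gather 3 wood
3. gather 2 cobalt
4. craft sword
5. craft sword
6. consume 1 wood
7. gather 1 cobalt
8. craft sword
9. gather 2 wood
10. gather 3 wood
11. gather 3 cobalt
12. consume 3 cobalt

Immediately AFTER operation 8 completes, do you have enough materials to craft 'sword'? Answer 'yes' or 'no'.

Answer: no

Derivation:
After 1 (gather 1 wood): wood=1
After 2 (gather 3 wood): wood=4
After 3 (gather 2 cobalt): cobalt=2 wood=4
After 4 (craft sword): cobalt=1 sword=1 wood=4
After 5 (craft sword): sword=2 wood=4
After 6 (consume 1 wood): sword=2 wood=3
After 7 (gather 1 cobalt): cobalt=1 sword=2 wood=3
After 8 (craft sword): sword=3 wood=3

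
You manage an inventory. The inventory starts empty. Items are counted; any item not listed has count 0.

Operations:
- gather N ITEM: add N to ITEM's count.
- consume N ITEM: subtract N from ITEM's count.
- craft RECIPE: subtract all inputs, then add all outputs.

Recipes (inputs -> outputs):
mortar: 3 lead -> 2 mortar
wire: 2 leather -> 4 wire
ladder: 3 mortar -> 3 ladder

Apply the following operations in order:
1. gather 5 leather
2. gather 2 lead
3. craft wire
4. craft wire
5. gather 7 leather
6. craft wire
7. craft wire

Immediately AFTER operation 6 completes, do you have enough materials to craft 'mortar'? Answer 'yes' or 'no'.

After 1 (gather 5 leather): leather=5
After 2 (gather 2 lead): lead=2 leather=5
After 3 (craft wire): lead=2 leather=3 wire=4
After 4 (craft wire): lead=2 leather=1 wire=8
After 5 (gather 7 leather): lead=2 leather=8 wire=8
After 6 (craft wire): lead=2 leather=6 wire=12

Answer: no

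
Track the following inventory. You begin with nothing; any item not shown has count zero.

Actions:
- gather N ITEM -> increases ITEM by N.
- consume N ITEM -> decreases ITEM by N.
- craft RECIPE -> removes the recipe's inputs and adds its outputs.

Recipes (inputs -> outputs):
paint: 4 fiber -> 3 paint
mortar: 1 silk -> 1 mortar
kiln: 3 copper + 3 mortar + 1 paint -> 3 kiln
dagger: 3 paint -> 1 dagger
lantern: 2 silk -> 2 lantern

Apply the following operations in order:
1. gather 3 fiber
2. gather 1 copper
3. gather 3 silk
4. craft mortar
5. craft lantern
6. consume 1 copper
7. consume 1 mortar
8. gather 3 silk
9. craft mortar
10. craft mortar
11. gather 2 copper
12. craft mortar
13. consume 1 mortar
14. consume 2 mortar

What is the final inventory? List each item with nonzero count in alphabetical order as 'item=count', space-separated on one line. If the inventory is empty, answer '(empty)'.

After 1 (gather 3 fiber): fiber=3
After 2 (gather 1 copper): copper=1 fiber=3
After 3 (gather 3 silk): copper=1 fiber=3 silk=3
After 4 (craft mortar): copper=1 fiber=3 mortar=1 silk=2
After 5 (craft lantern): copper=1 fiber=3 lantern=2 mortar=1
After 6 (consume 1 copper): fiber=3 lantern=2 mortar=1
After 7 (consume 1 mortar): fiber=3 lantern=2
After 8 (gather 3 silk): fiber=3 lantern=2 silk=3
After 9 (craft mortar): fiber=3 lantern=2 mortar=1 silk=2
After 10 (craft mortar): fiber=3 lantern=2 mortar=2 silk=1
After 11 (gather 2 copper): copper=2 fiber=3 lantern=2 mortar=2 silk=1
After 12 (craft mortar): copper=2 fiber=3 lantern=2 mortar=3
After 13 (consume 1 mortar): copper=2 fiber=3 lantern=2 mortar=2
After 14 (consume 2 mortar): copper=2 fiber=3 lantern=2

Answer: copper=2 fiber=3 lantern=2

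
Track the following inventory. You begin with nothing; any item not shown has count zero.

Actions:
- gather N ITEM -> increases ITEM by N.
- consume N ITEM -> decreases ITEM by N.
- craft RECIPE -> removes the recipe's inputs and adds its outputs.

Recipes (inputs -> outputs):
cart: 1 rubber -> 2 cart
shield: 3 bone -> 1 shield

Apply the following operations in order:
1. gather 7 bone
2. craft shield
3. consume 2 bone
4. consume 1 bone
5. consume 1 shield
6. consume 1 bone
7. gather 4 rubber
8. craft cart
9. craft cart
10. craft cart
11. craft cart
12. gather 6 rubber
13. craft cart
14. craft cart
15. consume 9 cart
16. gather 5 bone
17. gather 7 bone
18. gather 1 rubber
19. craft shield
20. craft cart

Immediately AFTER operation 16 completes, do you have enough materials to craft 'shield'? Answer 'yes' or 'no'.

Answer: yes

Derivation:
After 1 (gather 7 bone): bone=7
After 2 (craft shield): bone=4 shield=1
After 3 (consume 2 bone): bone=2 shield=1
After 4 (consume 1 bone): bone=1 shield=1
After 5 (consume 1 shield): bone=1
After 6 (consume 1 bone): (empty)
After 7 (gather 4 rubber): rubber=4
After 8 (craft cart): cart=2 rubber=3
After 9 (craft cart): cart=4 rubber=2
After 10 (craft cart): cart=6 rubber=1
After 11 (craft cart): cart=8
After 12 (gather 6 rubber): cart=8 rubber=6
After 13 (craft cart): cart=10 rubber=5
After 14 (craft cart): cart=12 rubber=4
After 15 (consume 9 cart): cart=3 rubber=4
After 16 (gather 5 bone): bone=5 cart=3 rubber=4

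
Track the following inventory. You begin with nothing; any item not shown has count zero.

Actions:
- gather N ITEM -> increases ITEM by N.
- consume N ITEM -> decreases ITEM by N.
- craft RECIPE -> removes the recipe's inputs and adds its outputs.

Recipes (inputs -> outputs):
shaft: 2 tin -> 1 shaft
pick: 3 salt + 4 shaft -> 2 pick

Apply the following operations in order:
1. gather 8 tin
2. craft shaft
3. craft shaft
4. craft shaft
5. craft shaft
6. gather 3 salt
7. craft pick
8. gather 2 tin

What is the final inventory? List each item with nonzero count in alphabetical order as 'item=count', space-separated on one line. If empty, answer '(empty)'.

After 1 (gather 8 tin): tin=8
After 2 (craft shaft): shaft=1 tin=6
After 3 (craft shaft): shaft=2 tin=4
After 4 (craft shaft): shaft=3 tin=2
After 5 (craft shaft): shaft=4
After 6 (gather 3 salt): salt=3 shaft=4
After 7 (craft pick): pick=2
After 8 (gather 2 tin): pick=2 tin=2

Answer: pick=2 tin=2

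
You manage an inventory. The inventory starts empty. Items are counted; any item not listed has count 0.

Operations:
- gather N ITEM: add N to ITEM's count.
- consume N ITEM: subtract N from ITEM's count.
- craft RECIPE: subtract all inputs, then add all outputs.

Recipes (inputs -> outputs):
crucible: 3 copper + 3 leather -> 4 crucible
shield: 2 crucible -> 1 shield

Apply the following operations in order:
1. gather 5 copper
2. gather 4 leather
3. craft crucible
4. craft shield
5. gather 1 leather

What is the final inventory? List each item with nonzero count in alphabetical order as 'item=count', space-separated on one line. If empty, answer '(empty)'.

After 1 (gather 5 copper): copper=5
After 2 (gather 4 leather): copper=5 leather=4
After 3 (craft crucible): copper=2 crucible=4 leather=1
After 4 (craft shield): copper=2 crucible=2 leather=1 shield=1
After 5 (gather 1 leather): copper=2 crucible=2 leather=2 shield=1

Answer: copper=2 crucible=2 leather=2 shield=1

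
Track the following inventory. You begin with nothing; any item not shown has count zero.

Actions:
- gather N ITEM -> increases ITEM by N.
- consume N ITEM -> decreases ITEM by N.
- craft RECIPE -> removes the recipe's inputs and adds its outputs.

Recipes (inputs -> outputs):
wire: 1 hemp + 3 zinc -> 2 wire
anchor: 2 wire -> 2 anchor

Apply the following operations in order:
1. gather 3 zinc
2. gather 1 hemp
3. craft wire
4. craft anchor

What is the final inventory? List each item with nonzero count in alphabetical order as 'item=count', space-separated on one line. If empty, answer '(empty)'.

After 1 (gather 3 zinc): zinc=3
After 2 (gather 1 hemp): hemp=1 zinc=3
After 3 (craft wire): wire=2
After 4 (craft anchor): anchor=2

Answer: anchor=2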